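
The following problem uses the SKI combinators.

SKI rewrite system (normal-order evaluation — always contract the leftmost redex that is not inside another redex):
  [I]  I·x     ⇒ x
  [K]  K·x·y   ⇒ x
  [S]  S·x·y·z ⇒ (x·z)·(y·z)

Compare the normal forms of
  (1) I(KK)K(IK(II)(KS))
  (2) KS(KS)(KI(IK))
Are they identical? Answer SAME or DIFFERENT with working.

Answer: DIFFERENT — A ⇓ KI, B ⇓ SI

Reduction:
Term A:
  start: I(KK)K(IK(II)(KS))
  [1] KKK(IK(II)(KS))
  [2] K(IK(II)(KS))
  [3] K(K(II)(KS))
  [4] K(II)
  [5] KI

Term B:
  start: KS(KS)(KI(IK))
  [1] S(KI(IK))
  [2] SI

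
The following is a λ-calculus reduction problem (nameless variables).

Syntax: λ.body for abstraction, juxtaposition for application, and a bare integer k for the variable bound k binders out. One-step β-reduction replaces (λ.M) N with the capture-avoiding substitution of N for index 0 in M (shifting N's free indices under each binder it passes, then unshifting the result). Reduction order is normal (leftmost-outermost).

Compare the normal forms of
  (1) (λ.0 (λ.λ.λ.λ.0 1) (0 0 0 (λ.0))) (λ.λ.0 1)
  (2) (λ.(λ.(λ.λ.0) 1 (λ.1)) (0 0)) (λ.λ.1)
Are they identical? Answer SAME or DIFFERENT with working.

Answer: DIFFERENT — A ⇓ λ.0 (λ.λ.λ.λ.0 1), B ⇓ λ.λ.λ.λ.1

Working:
Term A:
  start: (λ.0 (λ.λ.λ.λ.0 1) (0 0 0 (λ.0))) (λ.λ.0 1)
  step 1: (λ.λ.0 1) (λ.λ.λ.λ.0 1) ((λ.λ.0 1) (λ.λ.0 1) (λ.λ.0 1) (λ.0))
  step 2: (λ.0 (λ.λ.λ.λ.0 1)) ((λ.λ.0 1) (λ.λ.0 1) (λ.λ.0 1) (λ.0))
  step 3: (λ.λ.0 1) (λ.λ.0 1) (λ.λ.0 1) (λ.0) (λ.λ.λ.λ.0 1)
  step 4: (λ.0 (λ.λ.0 1)) (λ.λ.0 1) (λ.0) (λ.λ.λ.λ.0 1)
  step 5: (λ.λ.0 1) (λ.λ.0 1) (λ.0) (λ.λ.λ.λ.0 1)
  step 6: (λ.0 (λ.λ.0 1)) (λ.0) (λ.λ.λ.λ.0 1)
  step 7: (λ.0) (λ.λ.0 1) (λ.λ.λ.λ.0 1)
  step 8: (λ.λ.0 1) (λ.λ.λ.λ.0 1)
  step 9: λ.0 (λ.λ.λ.λ.0 1)

Term B:
  start: (λ.(λ.(λ.λ.0) 1 (λ.1)) (0 0)) (λ.λ.1)
  step 1: (λ.(λ.λ.0) (λ.λ.1) (λ.1)) ((λ.λ.1) (λ.λ.1))
  step 2: (λ.λ.0) (λ.λ.1) (λ.(λ.λ.1) (λ.λ.1))
  step 3: (λ.0) (λ.(λ.λ.1) (λ.λ.1))
  step 4: λ.(λ.λ.1) (λ.λ.1)
  step 5: λ.λ.λ.λ.1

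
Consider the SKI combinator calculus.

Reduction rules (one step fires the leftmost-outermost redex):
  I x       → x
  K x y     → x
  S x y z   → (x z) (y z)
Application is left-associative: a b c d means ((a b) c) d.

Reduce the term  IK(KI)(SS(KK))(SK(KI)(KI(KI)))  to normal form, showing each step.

Answer: normal form = I  (in 3 steps)

Working:
  start: IK(KI)(SS(KK))(SK(KI)(KI(KI)))
  [1] K(KI)(SS(KK))(SK(KI)(KI(KI)))
  [2] KI(SK(KI)(KI(KI)))
  [3] I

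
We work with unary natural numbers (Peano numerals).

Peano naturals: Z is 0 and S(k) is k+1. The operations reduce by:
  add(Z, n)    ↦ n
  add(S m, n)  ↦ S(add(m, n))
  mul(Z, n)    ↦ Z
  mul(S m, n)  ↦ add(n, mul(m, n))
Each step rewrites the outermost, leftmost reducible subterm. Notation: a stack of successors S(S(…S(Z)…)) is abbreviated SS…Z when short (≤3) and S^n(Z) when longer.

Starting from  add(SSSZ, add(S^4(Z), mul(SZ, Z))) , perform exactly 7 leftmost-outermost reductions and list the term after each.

  start: add(SSSZ, add(S^4(Z), mul(SZ, Z)))
  [1] S(add(SSZ, add(S^4(Z), mul(SZ, Z))))
  [2] S(S(add(SZ, add(S^4(Z), mul(SZ, Z)))))
  [3] S(S(S(add(Z, add(S^4(Z), mul(SZ, Z))))))
  [4] S(S(S(add(S^4(Z), mul(SZ, Z)))))
  [5] S(S(S(S(add(SSSZ, mul(SZ, Z))))))
  [6] S(S(S(S(S(add(SSZ, mul(SZ, Z)))))))
  [7] S(S(S(S(S(S(add(SZ, mul(SZ, Z))))))))

Answer: after 7 steps: S(S(S(S(S(S(add(SZ, mul(SZ, Z))))))))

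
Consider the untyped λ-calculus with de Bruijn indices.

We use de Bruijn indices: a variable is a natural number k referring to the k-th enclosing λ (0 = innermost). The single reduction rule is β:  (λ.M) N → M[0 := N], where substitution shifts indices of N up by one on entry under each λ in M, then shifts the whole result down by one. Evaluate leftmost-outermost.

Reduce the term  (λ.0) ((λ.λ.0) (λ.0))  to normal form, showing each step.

  start: (λ.0) ((λ.λ.0) (λ.0))
  →1  (λ.λ.0) (λ.0)
  →2  λ.0

Answer: normal form = λ.0  (in 2 steps)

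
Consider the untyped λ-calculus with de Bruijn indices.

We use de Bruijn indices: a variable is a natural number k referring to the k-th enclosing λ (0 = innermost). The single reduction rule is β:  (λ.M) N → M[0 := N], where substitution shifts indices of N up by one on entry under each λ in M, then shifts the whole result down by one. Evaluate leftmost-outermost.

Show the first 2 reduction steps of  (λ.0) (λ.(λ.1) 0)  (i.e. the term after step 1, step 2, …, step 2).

  start: (λ.0) (λ.(λ.1) 0)
  →1  λ.(λ.1) 0
  →2  λ.0

Answer: after 2 steps: λ.0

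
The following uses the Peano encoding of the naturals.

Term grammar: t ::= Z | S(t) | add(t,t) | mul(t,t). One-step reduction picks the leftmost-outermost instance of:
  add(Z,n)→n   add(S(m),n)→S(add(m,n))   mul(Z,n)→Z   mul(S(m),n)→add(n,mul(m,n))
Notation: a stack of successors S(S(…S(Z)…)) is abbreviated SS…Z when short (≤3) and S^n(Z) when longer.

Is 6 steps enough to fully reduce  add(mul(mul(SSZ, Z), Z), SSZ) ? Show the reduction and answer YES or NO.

  start: add(mul(mul(SSZ, Z), Z), SSZ)
  →1  add(mul(add(Z, mul(SZ, Z)), Z), SSZ)
  →2  add(mul(mul(SZ, Z), Z), SSZ)
  →3  add(mul(add(Z, mul(Z, Z)), Z), SSZ)
  →4  add(mul(mul(Z, Z), Z), SSZ)
  →5  add(mul(Z, Z), SSZ)
  →6  add(Z, SSZ)

Answer: NO — after 6 steps the term is add(Z, SSZ), not yet normal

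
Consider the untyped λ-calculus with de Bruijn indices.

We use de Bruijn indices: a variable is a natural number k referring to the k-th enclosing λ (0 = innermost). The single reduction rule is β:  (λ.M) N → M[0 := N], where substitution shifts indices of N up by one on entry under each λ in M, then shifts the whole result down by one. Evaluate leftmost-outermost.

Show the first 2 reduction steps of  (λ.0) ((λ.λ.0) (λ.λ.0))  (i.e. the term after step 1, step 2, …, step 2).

Answer: after 2 steps: λ.0

Working:
  start: (λ.0) ((λ.λ.0) (λ.λ.0))
  →1  (λ.λ.0) (λ.λ.0)
  →2  λ.0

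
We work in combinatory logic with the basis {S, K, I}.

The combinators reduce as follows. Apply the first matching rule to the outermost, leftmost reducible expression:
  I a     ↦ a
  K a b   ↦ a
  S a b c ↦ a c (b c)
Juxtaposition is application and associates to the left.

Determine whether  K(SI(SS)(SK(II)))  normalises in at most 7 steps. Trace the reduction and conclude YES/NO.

Answer: YES — reaches normal form K(SS(SKI)) in 5 ≤ 7 steps

Reduction:
  start: K(SI(SS)(SK(II)))
  step 1: K(I(SK(II))(SS(SK(II))))
  step 2: K(SK(II)(SS(SK(II))))
  step 3: K(K(SS(SK(II)))(II(SS(SK(II)))))
  step 4: K(SS(SK(II)))
  step 5: K(SS(SKI))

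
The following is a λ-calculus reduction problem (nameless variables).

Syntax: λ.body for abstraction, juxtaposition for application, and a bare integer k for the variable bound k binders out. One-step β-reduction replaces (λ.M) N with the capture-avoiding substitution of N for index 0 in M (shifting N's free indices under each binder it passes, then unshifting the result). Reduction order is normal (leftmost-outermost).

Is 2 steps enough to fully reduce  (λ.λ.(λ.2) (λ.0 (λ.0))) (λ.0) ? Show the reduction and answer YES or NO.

  start: (λ.λ.(λ.2) (λ.0 (λ.0))) (λ.0)
  step 1: λ.(λ.λ.0) (λ.0 (λ.0))
  step 2: λ.λ.0

Answer: YES — reaches normal form λ.λ.0 in 2 ≤ 2 steps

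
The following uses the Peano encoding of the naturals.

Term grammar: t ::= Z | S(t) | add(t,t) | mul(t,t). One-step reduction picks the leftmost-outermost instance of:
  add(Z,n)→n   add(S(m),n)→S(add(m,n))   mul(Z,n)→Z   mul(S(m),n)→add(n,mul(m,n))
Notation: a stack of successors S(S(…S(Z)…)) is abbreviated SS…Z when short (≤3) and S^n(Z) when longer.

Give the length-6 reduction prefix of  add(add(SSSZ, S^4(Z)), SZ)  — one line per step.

  start: add(add(SSSZ, S^4(Z)), SZ)
  →1  add(S(add(SSZ, S^4(Z))), SZ)
  →2  S(add(add(SSZ, S^4(Z)), SZ))
  →3  S(add(S(add(SZ, S^4(Z))), SZ))
  →4  S(S(add(add(SZ, S^4(Z)), SZ)))
  →5  S(S(add(S(add(Z, S^4(Z))), SZ)))
  →6  S(S(S(add(add(Z, S^4(Z)), SZ))))

Answer: after 6 steps: S(S(S(add(add(Z, S^4(Z)), SZ))))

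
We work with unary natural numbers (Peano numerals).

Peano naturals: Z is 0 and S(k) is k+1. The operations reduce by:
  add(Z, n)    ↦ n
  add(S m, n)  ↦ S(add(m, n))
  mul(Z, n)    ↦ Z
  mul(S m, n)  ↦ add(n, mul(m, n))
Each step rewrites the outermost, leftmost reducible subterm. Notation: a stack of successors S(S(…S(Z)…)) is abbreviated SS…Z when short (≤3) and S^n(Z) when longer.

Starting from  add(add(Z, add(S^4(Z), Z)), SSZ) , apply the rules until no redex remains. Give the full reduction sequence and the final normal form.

Answer: normal form = S^6(Z)  (in 11 steps)

Reduction:
  start: add(add(Z, add(S^4(Z), Z)), SSZ)
  step 1: add(add(S^4(Z), Z), SSZ)
  step 2: add(S(add(SSSZ, Z)), SSZ)
  step 3: S(add(add(SSSZ, Z), SSZ))
  step 4: S(add(S(add(SSZ, Z)), SSZ))
  step 5: S(S(add(add(SSZ, Z), SSZ)))
  step 6: S(S(add(S(add(SZ, Z)), SSZ)))
  step 7: S(S(S(add(add(SZ, Z), SSZ))))
  step 8: S(S(S(add(S(add(Z, Z)), SSZ))))
  step 9: S(S(S(S(add(add(Z, Z), SSZ)))))
  step 10: S(S(S(S(add(Z, SSZ)))))
  step 11: S^6(Z)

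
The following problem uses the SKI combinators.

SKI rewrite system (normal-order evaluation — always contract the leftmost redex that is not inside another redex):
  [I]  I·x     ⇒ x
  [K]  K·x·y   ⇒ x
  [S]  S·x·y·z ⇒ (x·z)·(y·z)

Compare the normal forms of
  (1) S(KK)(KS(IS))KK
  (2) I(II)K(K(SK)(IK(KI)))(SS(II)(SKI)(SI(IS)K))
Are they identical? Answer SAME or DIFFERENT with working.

Term A:
  start: S(KK)(KS(IS))KK
  →1  KKK(KS(IS)K)K
  →2  K(KS(IS)K)K
  →3  KS(IS)K
  →4  SK

Term B:
  start: I(II)K(K(SK)(IK(KI)))(SS(II)(SKI)(SI(IS)K))
  →1  IIK(K(SK)(IK(KI)))(SS(II)(SKI)(SI(IS)K))
  →2  IK(K(SK)(IK(KI)))(SS(II)(SKI)(SI(IS)K))
  →3  K(K(SK)(IK(KI)))(SS(II)(SKI)(SI(IS)K))
  →4  K(SK)(IK(KI))
  →5  SK

Answer: SAME — A ⇓ SK, B ⇓ SK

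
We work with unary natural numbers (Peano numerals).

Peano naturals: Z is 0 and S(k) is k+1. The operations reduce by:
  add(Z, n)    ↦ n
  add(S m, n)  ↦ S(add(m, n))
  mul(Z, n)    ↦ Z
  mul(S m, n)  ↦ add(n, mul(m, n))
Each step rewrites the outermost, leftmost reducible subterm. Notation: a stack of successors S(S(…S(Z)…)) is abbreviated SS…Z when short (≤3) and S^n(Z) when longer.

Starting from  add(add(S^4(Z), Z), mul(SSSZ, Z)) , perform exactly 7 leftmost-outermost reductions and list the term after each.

Answer: after 7 steps: S(S(S(add(S(add(Z, Z)), mul(SSSZ, Z)))))

Derivation:
  start: add(add(S^4(Z), Z), mul(SSSZ, Z))
  [1] add(S(add(SSSZ, Z)), mul(SSSZ, Z))
  [2] S(add(add(SSSZ, Z), mul(SSSZ, Z)))
  [3] S(add(S(add(SSZ, Z)), mul(SSSZ, Z)))
  [4] S(S(add(add(SSZ, Z), mul(SSSZ, Z))))
  [5] S(S(add(S(add(SZ, Z)), mul(SSSZ, Z))))
  [6] S(S(S(add(add(SZ, Z), mul(SSSZ, Z)))))
  [7] S(S(S(add(S(add(Z, Z)), mul(SSSZ, Z)))))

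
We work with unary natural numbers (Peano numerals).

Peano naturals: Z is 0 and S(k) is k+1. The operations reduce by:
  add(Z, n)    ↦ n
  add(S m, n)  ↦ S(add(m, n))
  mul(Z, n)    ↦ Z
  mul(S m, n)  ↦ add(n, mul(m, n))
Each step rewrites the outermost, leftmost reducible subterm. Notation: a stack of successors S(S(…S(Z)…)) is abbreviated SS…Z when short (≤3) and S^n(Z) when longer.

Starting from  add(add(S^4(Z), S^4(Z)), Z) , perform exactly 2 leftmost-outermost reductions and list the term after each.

Answer: after 2 steps: S(add(add(SSSZ, S^4(Z)), Z))

Derivation:
  start: add(add(S^4(Z), S^4(Z)), Z)
  step 1: add(S(add(SSSZ, S^4(Z))), Z)
  step 2: S(add(add(SSSZ, S^4(Z)), Z))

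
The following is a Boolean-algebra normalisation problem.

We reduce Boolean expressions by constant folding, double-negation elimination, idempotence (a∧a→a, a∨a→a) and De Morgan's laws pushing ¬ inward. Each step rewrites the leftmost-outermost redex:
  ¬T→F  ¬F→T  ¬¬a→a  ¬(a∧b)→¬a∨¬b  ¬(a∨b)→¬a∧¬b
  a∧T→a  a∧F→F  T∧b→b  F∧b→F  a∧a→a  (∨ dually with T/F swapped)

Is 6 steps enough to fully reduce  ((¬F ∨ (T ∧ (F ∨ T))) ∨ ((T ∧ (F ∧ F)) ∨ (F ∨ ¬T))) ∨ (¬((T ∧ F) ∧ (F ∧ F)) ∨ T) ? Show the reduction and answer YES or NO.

Answer: YES — reaches normal form T in 4 ≤ 6 steps

Working:
  start: ((¬F ∨ (T ∧ (F ∨ T))) ∨ ((T ∧ (F ∧ F)) ∨ (F ∨ ¬T))) ∨ (¬((T ∧ F) ∧ (F ∧ F)) ∨ T)
  [1] ((T ∨ (T ∧ (F ∨ T))) ∨ ((T ∧ (F ∧ F)) ∨ (F ∨ ¬T))) ∨ (¬((T ∧ F) ∧ (F ∧ F)) ∨ T)
  [2] (T ∨ ((T ∧ (F ∧ F)) ∨ (F ∨ ¬T))) ∨ (¬((T ∧ F) ∧ (F ∧ F)) ∨ T)
  [3] T ∨ (¬((T ∧ F) ∧ (F ∧ F)) ∨ T)
  [4] T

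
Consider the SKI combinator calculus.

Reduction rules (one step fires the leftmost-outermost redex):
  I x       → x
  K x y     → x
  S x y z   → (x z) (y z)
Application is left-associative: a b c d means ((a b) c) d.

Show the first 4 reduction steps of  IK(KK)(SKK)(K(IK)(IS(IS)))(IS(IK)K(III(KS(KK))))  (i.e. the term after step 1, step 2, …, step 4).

Answer: after 4 steps: K(S(IK)K(III(KS(KK))))

Working:
  start: IK(KK)(SKK)(K(IK)(IS(IS)))(IS(IK)K(III(KS(KK))))
  →1  K(KK)(SKK)(K(IK)(IS(IS)))(IS(IK)K(III(KS(KK))))
  →2  KK(K(IK)(IS(IS)))(IS(IK)K(III(KS(KK))))
  →3  K(IS(IK)K(III(KS(KK))))
  →4  K(S(IK)K(III(KS(KK))))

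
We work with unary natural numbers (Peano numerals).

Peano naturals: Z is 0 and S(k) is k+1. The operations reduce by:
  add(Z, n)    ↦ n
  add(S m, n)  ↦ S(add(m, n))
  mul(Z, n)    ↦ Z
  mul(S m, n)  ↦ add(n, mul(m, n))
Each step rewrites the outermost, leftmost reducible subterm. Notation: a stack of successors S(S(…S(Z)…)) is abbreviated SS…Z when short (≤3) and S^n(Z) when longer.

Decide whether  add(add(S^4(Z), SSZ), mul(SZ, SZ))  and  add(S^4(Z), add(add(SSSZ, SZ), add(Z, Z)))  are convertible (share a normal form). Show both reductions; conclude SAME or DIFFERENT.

Term A:
  start: add(add(S^4(Z), SSZ), mul(SZ, SZ))
  →1  add(S(add(SSSZ, SSZ)), mul(SZ, SZ))
  →2  S(add(add(SSSZ, SSZ), mul(SZ, SZ)))
  →3  S(add(S(add(SSZ, SSZ)), mul(SZ, SZ)))
  →4  S(S(add(add(SSZ, SSZ), mul(SZ, SZ))))
  →5  S(S(add(S(add(SZ, SSZ)), mul(SZ, SZ))))
  →6  S(S(S(add(add(SZ, SSZ), mul(SZ, SZ)))))
  →7  S(S(S(add(S(add(Z, SSZ)), mul(SZ, SZ)))))
  →8  S(S(S(S(add(add(Z, SSZ), mul(SZ, SZ))))))
  →9  S(S(S(S(add(SSZ, mul(SZ, SZ))))))
  →10  S(S(S(S(S(add(SZ, mul(SZ, SZ)))))))
  →11  S(S(S(S(S(S(add(Z, mul(SZ, SZ))))))))
  →12  S(S(S(S(S(S(mul(SZ, SZ)))))))
  →13  S(S(S(S(S(S(add(SZ, mul(Z, SZ))))))))
  →14  S(S(S(S(S(S(S(add(Z, mul(Z, SZ)))))))))
  →15  S(S(S(S(S(S(S(mul(Z, SZ))))))))
  →16  S^7(Z)

Term B:
  start: add(S^4(Z), add(add(SSSZ, SZ), add(Z, Z)))
  →1  S(add(SSSZ, add(add(SSSZ, SZ), add(Z, Z))))
  →2  S(S(add(SSZ, add(add(SSSZ, SZ), add(Z, Z)))))
  →3  S(S(S(add(SZ, add(add(SSSZ, SZ), add(Z, Z))))))
  →4  S(S(S(S(add(Z, add(add(SSSZ, SZ), add(Z, Z)))))))
  →5  S(S(S(S(add(add(SSSZ, SZ), add(Z, Z))))))
  →6  S(S(S(S(add(S(add(SSZ, SZ)), add(Z, Z))))))
  →7  S(S(S(S(S(add(add(SSZ, SZ), add(Z, Z)))))))
  →8  S(S(S(S(S(add(S(add(SZ, SZ)), add(Z, Z)))))))
  →9  S(S(S(S(S(S(add(add(SZ, SZ), add(Z, Z))))))))
  →10  S(S(S(S(S(S(add(S(add(Z, SZ)), add(Z, Z))))))))
  →11  S(S(S(S(S(S(S(add(add(Z, SZ), add(Z, Z)))))))))
  →12  S(S(S(S(S(S(S(add(SZ, add(Z, Z)))))))))
  →13  S(S(S(S(S(S(S(S(add(Z, add(Z, Z))))))))))
  →14  S(S(S(S(S(S(S(S(add(Z, Z)))))))))
  →15  S^8(Z)

Answer: DIFFERENT — A ⇓ S^7(Z), B ⇓ S^8(Z)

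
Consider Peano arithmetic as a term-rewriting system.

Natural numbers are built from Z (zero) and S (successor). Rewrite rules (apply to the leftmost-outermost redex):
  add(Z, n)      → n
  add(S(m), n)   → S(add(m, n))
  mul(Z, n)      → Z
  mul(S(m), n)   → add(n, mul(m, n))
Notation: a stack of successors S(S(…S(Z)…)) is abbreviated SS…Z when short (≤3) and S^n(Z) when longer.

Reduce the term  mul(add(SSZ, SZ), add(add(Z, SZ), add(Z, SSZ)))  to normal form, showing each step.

  start: mul(add(SSZ, SZ), add(add(Z, SZ), add(Z, SSZ)))
  [1] mul(S(add(SZ, SZ)), add(add(Z, SZ), add(Z, SSZ)))
  [2] add(add(add(Z, SZ), add(Z, SSZ)), mul(add(SZ, SZ), add(add(Z, SZ), add(Z, SSZ))))
  [3] add(add(SZ, add(Z, SSZ)), mul(add(SZ, SZ), add(add(Z, SZ), add(Z, SSZ))))
  [4] add(S(add(Z, add(Z, SSZ))), mul(add(SZ, SZ), add(add(Z, SZ), add(Z, SSZ))))
  [5] S(add(add(Z, add(Z, SSZ)), mul(add(SZ, SZ), add(add(Z, SZ), add(Z, SSZ)))))
  [6] S(add(add(Z, SSZ), mul(add(SZ, SZ), add(add(Z, SZ), add(Z, SSZ)))))
  [7] S(add(SSZ, mul(add(SZ, SZ), add(add(Z, SZ), add(Z, SSZ)))))
  [8] S(S(add(SZ, mul(add(SZ, SZ), add(add(Z, SZ), add(Z, SSZ))))))
  [9] S(S(S(add(Z, mul(add(SZ, SZ), add(add(Z, SZ), add(Z, SSZ)))))))
  [10] S(S(S(mul(add(SZ, SZ), add(add(Z, SZ), add(Z, SSZ))))))
  [11] S(S(S(mul(S(add(Z, SZ)), add(add(Z, SZ), add(Z, SSZ))))))
  [12] S(S(S(add(add(add(Z, SZ), add(Z, SSZ)), mul(add(Z, SZ), add(add(Z, SZ), add(Z, SSZ)))))))
  [13] S(S(S(add(add(SZ, add(Z, SSZ)), mul(add(Z, SZ), add(add(Z, SZ), add(Z, SSZ)))))))
  [14] S(S(S(add(S(add(Z, add(Z, SSZ))), mul(add(Z, SZ), add(add(Z, SZ), add(Z, SSZ)))))))
  [15] S(S(S(S(add(add(Z, add(Z, SSZ)), mul(add(Z, SZ), add(add(Z, SZ), add(Z, SSZ))))))))
  [16] S(S(S(S(add(add(Z, SSZ), mul(add(Z, SZ), add(add(Z, SZ), add(Z, SSZ))))))))
  [17] S(S(S(S(add(SSZ, mul(add(Z, SZ), add(add(Z, SZ), add(Z, SSZ))))))))
  [18] S(S(S(S(S(add(SZ, mul(add(Z, SZ), add(add(Z, SZ), add(Z, SSZ)))))))))
  [19] S(S(S(S(S(S(add(Z, mul(add(Z, SZ), add(add(Z, SZ), add(Z, SSZ))))))))))
  [20] S(S(S(S(S(S(mul(add(Z, SZ), add(add(Z, SZ), add(Z, SSZ)))))))))
  [21] S(S(S(S(S(S(mul(SZ, add(add(Z, SZ), add(Z, SSZ)))))))))
  [22] S(S(S(S(S(S(add(add(add(Z, SZ), add(Z, SSZ)), mul(Z, add(add(Z, SZ), add(Z, SSZ))))))))))
  [23] S(S(S(S(S(S(add(add(SZ, add(Z, SSZ)), mul(Z, add(add(Z, SZ), add(Z, SSZ))))))))))
  [24] S(S(S(S(S(S(add(S(add(Z, add(Z, SSZ))), mul(Z, add(add(Z, SZ), add(Z, SSZ))))))))))
  [25] S(S(S(S(S(S(S(add(add(Z, add(Z, SSZ)), mul(Z, add(add(Z, SZ), add(Z, SSZ)))))))))))
  [26] S(S(S(S(S(S(S(add(add(Z, SSZ), mul(Z, add(add(Z, SZ), add(Z, SSZ)))))))))))
  [27] S(S(S(S(S(S(S(add(SSZ, mul(Z, add(add(Z, SZ), add(Z, SSZ)))))))))))
  [28] S(S(S(S(S(S(S(S(add(SZ, mul(Z, add(add(Z, SZ), add(Z, SSZ))))))))))))
  [29] S(S(S(S(S(S(S(S(S(add(Z, mul(Z, add(add(Z, SZ), add(Z, SSZ)))))))))))))
  [30] S(S(S(S(S(S(S(S(S(mul(Z, add(add(Z, SZ), add(Z, SSZ))))))))))))
  [31] S^9(Z)

Answer: normal form = S^9(Z)  (in 31 steps)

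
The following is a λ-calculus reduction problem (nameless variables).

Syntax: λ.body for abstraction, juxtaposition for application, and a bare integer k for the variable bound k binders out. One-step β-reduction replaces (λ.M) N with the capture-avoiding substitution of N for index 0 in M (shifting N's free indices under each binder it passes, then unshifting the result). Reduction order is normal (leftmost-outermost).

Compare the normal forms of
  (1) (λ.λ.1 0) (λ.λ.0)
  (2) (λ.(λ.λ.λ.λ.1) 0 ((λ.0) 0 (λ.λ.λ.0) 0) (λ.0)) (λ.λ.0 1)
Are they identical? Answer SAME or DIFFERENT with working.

Answer: SAME — A ⇓ λ.λ.0, B ⇓ λ.λ.0

Derivation:
Term A:
  start: (λ.λ.1 0) (λ.λ.0)
  step 1: λ.(λ.λ.0) 0
  step 2: λ.λ.0

Term B:
  start: (λ.(λ.λ.λ.λ.1) 0 ((λ.0) 0 (λ.λ.λ.0) 0) (λ.0)) (λ.λ.0 1)
  step 1: (λ.λ.λ.λ.1) (λ.λ.0 1) ((λ.0) (λ.λ.0 1) (λ.λ.λ.0) (λ.λ.0 1)) (λ.0)
  step 2: (λ.λ.λ.1) ((λ.0) (λ.λ.0 1) (λ.λ.λ.0) (λ.λ.0 1)) (λ.0)
  step 3: (λ.λ.1) (λ.0)
  step 4: λ.λ.0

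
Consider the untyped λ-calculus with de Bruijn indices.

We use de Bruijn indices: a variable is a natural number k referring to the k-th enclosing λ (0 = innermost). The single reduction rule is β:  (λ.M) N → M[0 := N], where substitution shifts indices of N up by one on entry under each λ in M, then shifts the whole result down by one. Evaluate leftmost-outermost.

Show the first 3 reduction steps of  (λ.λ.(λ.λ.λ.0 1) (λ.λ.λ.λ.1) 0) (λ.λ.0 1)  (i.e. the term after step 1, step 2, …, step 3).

  start: (λ.λ.(λ.λ.λ.0 1) (λ.λ.λ.λ.1) 0) (λ.λ.0 1)
  →1  λ.(λ.λ.λ.0 1) (λ.λ.λ.λ.1) 0
  →2  λ.(λ.λ.0 1) 0
  →3  λ.λ.0 1

Answer: after 3 steps: λ.λ.0 1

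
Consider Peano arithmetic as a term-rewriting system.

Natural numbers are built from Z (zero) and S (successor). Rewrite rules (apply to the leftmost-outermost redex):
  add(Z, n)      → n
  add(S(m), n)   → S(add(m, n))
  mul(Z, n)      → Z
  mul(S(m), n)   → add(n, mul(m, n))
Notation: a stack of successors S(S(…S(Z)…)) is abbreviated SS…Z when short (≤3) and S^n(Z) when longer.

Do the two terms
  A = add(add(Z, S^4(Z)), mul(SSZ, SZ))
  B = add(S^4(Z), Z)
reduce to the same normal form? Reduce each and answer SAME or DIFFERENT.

Answer: DIFFERENT — A ⇓ S^6(Z), B ⇓ S^4(Z)

Derivation:
Term A:
  start: add(add(Z, S^4(Z)), mul(SSZ, SZ))
  →1  add(S^4(Z), mul(SSZ, SZ))
  →2  S(add(SSSZ, mul(SSZ, SZ)))
  →3  S(S(add(SSZ, mul(SSZ, SZ))))
  →4  S(S(S(add(SZ, mul(SSZ, SZ)))))
  →5  S(S(S(S(add(Z, mul(SSZ, SZ))))))
  →6  S(S(S(S(mul(SSZ, SZ)))))
  →7  S(S(S(S(add(SZ, mul(SZ, SZ))))))
  →8  S(S(S(S(S(add(Z, mul(SZ, SZ)))))))
  →9  S(S(S(S(S(mul(SZ, SZ))))))
  →10  S(S(S(S(S(add(SZ, mul(Z, SZ)))))))
  →11  S(S(S(S(S(S(add(Z, mul(Z, SZ))))))))
  →12  S(S(S(S(S(S(mul(Z, SZ)))))))
  →13  S^6(Z)

Term B:
  start: add(S^4(Z), Z)
  →1  S(add(SSSZ, Z))
  →2  S(S(add(SSZ, Z)))
  →3  S(S(S(add(SZ, Z))))
  →4  S(S(S(S(add(Z, Z)))))
  →5  S^4(Z)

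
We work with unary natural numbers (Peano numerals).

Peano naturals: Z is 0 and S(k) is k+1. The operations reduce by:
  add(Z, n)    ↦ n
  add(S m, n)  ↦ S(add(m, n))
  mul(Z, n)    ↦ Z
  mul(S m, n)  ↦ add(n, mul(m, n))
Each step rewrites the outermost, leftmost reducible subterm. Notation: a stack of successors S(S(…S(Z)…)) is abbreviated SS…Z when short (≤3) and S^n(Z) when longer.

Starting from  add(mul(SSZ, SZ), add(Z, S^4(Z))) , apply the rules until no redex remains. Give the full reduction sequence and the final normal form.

  start: add(mul(SSZ, SZ), add(Z, S^4(Z)))
  →1  add(add(SZ, mul(SZ, SZ)), add(Z, S^4(Z)))
  →2  add(S(add(Z, mul(SZ, SZ))), add(Z, S^4(Z)))
  →3  S(add(add(Z, mul(SZ, SZ)), add(Z, S^4(Z))))
  →4  S(add(mul(SZ, SZ), add(Z, S^4(Z))))
  →5  S(add(add(SZ, mul(Z, SZ)), add(Z, S^4(Z))))
  →6  S(add(S(add(Z, mul(Z, SZ))), add(Z, S^4(Z))))
  →7  S(S(add(add(Z, mul(Z, SZ)), add(Z, S^4(Z)))))
  →8  S(S(add(mul(Z, SZ), add(Z, S^4(Z)))))
  →9  S(S(add(Z, add(Z, S^4(Z)))))
  →10  S(S(add(Z, S^4(Z))))
  →11  S^6(Z)

Answer: normal form = S^6(Z)  (in 11 steps)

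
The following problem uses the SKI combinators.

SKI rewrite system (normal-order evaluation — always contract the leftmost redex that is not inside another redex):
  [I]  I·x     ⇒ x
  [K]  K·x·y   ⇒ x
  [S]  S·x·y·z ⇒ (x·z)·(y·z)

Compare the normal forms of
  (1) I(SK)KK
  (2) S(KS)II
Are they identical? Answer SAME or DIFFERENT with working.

Answer: DIFFERENT — A ⇓ K, B ⇓ SI

Working:
Term A:
  start: I(SK)KK
  step 1: SKKK
  step 2: KK(KK)
  step 3: K

Term B:
  start: S(KS)II
  step 1: KSI(II)
  step 2: S(II)
  step 3: SI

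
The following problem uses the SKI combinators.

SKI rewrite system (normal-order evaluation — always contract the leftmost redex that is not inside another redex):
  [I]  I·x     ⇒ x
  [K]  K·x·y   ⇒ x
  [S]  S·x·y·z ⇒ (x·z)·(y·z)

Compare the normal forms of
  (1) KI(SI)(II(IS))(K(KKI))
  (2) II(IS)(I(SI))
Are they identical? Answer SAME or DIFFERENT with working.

Term A:
  start: KI(SI)(II(IS))(K(KKI))
  →1  I(II(IS))(K(KKI))
  →2  II(IS)(K(KKI))
  →3  I(IS)(K(KKI))
  →4  IS(K(KKI))
  →5  S(K(KKI))
  →6  S(KK)

Term B:
  start: II(IS)(I(SI))
  →1  I(IS)(I(SI))
  →2  IS(I(SI))
  →3  S(I(SI))
  →4  S(SI)

Answer: DIFFERENT — A ⇓ S(KK), B ⇓ S(SI)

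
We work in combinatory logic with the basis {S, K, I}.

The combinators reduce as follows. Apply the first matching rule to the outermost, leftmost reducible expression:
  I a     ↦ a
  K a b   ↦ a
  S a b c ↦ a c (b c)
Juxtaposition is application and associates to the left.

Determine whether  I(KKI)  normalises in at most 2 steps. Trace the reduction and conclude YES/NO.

  start: I(KKI)
  step 1: KKI
  step 2: K

Answer: YES — reaches normal form K in 2 ≤ 2 steps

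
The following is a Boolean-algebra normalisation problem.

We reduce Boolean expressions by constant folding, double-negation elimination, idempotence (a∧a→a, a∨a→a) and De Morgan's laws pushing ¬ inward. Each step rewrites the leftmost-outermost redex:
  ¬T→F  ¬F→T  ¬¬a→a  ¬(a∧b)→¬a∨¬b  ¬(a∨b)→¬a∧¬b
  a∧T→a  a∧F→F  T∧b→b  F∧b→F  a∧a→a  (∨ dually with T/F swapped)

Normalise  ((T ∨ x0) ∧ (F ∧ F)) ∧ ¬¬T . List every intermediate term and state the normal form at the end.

  start: ((T ∨ x0) ∧ (F ∧ F)) ∧ ¬¬T
  step 1: (T ∧ (F ∧ F)) ∧ ¬¬T
  step 2: (F ∧ F) ∧ ¬¬T
  step 3: F ∧ ¬¬T
  step 4: F

Answer: normal form = F  (in 4 steps)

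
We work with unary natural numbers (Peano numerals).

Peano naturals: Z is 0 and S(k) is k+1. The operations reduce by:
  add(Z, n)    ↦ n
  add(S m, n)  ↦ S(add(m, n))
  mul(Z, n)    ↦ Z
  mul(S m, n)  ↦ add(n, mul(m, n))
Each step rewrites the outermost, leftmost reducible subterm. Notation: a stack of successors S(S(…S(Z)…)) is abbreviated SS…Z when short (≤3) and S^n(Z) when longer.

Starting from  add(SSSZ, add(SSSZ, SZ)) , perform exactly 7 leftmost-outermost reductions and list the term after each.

Answer: after 7 steps: S(S(S(S(S(S(add(Z, SZ)))))))

Working:
  start: add(SSSZ, add(SSSZ, SZ))
  →1  S(add(SSZ, add(SSSZ, SZ)))
  →2  S(S(add(SZ, add(SSSZ, SZ))))
  →3  S(S(S(add(Z, add(SSSZ, SZ)))))
  →4  S(S(S(add(SSSZ, SZ))))
  →5  S(S(S(S(add(SSZ, SZ)))))
  →6  S(S(S(S(S(add(SZ, SZ))))))
  →7  S(S(S(S(S(S(add(Z, SZ)))))))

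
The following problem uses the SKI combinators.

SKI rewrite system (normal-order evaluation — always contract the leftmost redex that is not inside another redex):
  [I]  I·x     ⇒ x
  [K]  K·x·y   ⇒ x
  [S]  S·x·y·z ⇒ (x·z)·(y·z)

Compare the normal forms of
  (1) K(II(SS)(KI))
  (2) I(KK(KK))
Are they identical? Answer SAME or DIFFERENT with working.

Term A:
  start: K(II(SS)(KI))
  step 1: K(I(SS)(KI))
  step 2: K(SS(KI))

Term B:
  start: I(KK(KK))
  step 1: KK(KK)
  step 2: K

Answer: DIFFERENT — A ⇓ K(SS(KI)), B ⇓ K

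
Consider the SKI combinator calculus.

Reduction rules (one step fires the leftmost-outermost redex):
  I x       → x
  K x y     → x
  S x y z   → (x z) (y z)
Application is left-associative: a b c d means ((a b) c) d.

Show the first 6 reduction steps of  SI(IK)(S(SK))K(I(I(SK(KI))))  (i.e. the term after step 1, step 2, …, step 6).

  start: SI(IK)(S(SK))K(I(I(SK(KI))))
  [1] I(S(SK))(IK(S(SK)))K(I(I(SK(KI))))
  [2] S(SK)(IK(S(SK)))K(I(I(SK(KI))))
  [3] SKK(IK(S(SK))K)(I(I(SK(KI))))
  [4] K(IK(S(SK))K)(K(IK(S(SK))K))(I(I(SK(KI))))
  [5] IK(S(SK))K(I(I(SK(KI))))
  [6] K(S(SK))K(I(I(SK(KI))))

Answer: after 6 steps: K(S(SK))K(I(I(SK(KI))))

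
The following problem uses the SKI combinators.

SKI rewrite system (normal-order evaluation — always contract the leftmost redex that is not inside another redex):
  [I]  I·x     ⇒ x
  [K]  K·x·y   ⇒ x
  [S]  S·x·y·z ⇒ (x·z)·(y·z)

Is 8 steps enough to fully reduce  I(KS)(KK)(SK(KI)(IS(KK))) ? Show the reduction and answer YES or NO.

Answer: YES — reaches normal form S(S(KK)) in 5 ≤ 8 steps

Reduction:
  start: I(KS)(KK)(SK(KI)(IS(KK)))
  step 1: KS(KK)(SK(KI)(IS(KK)))
  step 2: S(SK(KI)(IS(KK)))
  step 3: S(K(IS(KK))(KI(IS(KK))))
  step 4: S(IS(KK))
  step 5: S(S(KK))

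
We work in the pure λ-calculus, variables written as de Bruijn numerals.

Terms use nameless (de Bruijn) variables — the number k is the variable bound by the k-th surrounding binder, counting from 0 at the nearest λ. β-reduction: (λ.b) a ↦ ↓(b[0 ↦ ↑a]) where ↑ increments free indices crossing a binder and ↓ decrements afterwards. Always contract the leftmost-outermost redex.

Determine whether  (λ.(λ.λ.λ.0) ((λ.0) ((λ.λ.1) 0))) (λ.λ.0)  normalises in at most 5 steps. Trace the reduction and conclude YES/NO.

  start: (λ.(λ.λ.λ.0) ((λ.0) ((λ.λ.1) 0))) (λ.λ.0)
  [1] (λ.λ.λ.0) ((λ.0) ((λ.λ.1) (λ.λ.0)))
  [2] λ.λ.0

Answer: YES — reaches normal form λ.λ.0 in 2 ≤ 5 steps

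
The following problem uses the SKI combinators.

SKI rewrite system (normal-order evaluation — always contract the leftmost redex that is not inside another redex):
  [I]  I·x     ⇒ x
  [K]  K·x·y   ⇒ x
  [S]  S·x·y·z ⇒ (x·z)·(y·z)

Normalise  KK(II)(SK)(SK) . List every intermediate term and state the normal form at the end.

  start: KK(II)(SK)(SK)
  [1] K(SK)(SK)
  [2] SK

Answer: normal form = SK  (in 2 steps)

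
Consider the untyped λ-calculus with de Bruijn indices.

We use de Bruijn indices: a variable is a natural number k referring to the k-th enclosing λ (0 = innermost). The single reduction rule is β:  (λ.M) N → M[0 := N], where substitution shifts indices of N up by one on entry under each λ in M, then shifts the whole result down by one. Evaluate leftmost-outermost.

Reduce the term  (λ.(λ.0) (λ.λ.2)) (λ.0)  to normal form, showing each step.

Answer: normal form = λ.λ.λ.0  (in 2 steps)

Working:
  start: (λ.(λ.0) (λ.λ.2)) (λ.0)
  step 1: (λ.0) (λ.λ.λ.0)
  step 2: λ.λ.λ.0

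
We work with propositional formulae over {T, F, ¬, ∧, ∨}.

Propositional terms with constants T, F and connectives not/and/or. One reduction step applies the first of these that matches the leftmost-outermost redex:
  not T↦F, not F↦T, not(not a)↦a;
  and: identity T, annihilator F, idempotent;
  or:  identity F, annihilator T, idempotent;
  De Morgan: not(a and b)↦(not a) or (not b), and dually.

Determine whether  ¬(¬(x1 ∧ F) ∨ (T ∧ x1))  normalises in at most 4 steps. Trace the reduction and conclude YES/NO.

  start: ¬(¬(x1 ∧ F) ∨ (T ∧ x1))
  step 1: ¬¬(x1 ∧ F) ∧ ¬(T ∧ x1)
  step 2: (x1 ∧ F) ∧ ¬(T ∧ x1)
  step 3: F ∧ ¬(T ∧ x1)
  step 4: F

Answer: YES — reaches normal form F in 4 ≤ 4 steps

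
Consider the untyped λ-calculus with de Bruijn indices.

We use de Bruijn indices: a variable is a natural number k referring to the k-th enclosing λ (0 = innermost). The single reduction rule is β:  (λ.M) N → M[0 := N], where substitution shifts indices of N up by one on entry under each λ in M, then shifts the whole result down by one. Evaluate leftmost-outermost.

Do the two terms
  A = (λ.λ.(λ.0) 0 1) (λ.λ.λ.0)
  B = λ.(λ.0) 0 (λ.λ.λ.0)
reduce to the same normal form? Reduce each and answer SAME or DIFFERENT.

Term A:
  start: (λ.λ.(λ.0) 0 1) (λ.λ.λ.0)
  →1  λ.(λ.0) 0 (λ.λ.λ.0)
  →2  λ.0 (λ.λ.λ.0)

Term B:
  start: λ.(λ.0) 0 (λ.λ.λ.0)
  →1  λ.0 (λ.λ.λ.0)

Answer: SAME — A ⇓ λ.0 (λ.λ.λ.0), B ⇓ λ.0 (λ.λ.λ.0)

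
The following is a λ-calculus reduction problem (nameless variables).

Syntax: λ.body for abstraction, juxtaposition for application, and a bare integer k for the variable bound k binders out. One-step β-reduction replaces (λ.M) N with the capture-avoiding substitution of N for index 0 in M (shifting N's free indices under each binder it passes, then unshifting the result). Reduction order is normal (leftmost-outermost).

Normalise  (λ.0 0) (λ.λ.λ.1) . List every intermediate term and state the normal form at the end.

Answer: normal form = λ.λ.1  (in 2 steps)

Reduction:
  start: (λ.0 0) (λ.λ.λ.1)
  →1  (λ.λ.λ.1) (λ.λ.λ.1)
  →2  λ.λ.1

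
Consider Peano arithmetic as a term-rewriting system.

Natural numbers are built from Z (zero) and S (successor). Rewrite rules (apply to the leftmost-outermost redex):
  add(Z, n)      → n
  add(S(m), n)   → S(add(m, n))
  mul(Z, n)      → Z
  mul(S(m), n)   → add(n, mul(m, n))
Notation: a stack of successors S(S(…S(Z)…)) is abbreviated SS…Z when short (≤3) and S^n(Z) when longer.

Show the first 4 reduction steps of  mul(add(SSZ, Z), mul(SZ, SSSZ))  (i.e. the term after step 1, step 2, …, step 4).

  start: mul(add(SSZ, Z), mul(SZ, SSSZ))
  →1  mul(S(add(SZ, Z)), mul(SZ, SSSZ))
  →2  add(mul(SZ, SSSZ), mul(add(SZ, Z), mul(SZ, SSSZ)))
  →3  add(add(SSSZ, mul(Z, SSSZ)), mul(add(SZ, Z), mul(SZ, SSSZ)))
  →4  add(S(add(SSZ, mul(Z, SSSZ))), mul(add(SZ, Z), mul(SZ, SSSZ)))

Answer: after 4 steps: add(S(add(SSZ, mul(Z, SSSZ))), mul(add(SZ, Z), mul(SZ, SSSZ)))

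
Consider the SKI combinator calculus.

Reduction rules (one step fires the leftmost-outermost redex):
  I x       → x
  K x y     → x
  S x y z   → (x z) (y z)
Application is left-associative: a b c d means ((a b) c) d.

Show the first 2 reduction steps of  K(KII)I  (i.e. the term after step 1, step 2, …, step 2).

Answer: after 2 steps: I

Derivation:
  start: K(KII)I
  →1  KII
  →2  I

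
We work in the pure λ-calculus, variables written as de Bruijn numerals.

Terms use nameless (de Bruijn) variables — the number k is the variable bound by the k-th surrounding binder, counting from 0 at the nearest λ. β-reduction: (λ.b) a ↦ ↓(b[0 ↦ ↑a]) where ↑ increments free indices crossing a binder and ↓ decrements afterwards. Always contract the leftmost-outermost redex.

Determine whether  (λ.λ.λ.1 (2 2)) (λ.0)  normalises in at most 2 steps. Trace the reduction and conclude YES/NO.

  start: (λ.λ.λ.1 (2 2)) (λ.0)
  [1] λ.λ.1 ((λ.0) (λ.0))
  [2] λ.λ.1 (λ.0)

Answer: YES — reaches normal form λ.λ.1 (λ.0) in 2 ≤ 2 steps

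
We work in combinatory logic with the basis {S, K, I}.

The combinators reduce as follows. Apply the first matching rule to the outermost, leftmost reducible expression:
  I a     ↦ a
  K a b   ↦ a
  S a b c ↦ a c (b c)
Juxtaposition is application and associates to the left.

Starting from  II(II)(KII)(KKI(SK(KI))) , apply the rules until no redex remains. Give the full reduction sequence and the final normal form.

Answer: normal form = K(SK(KI))  (in 7 steps)

Derivation:
  start: II(II)(KII)(KKI(SK(KI)))
  [1] I(II)(KII)(KKI(SK(KI)))
  [2] II(KII)(KKI(SK(KI)))
  [3] I(KII)(KKI(SK(KI)))
  [4] KII(KKI(SK(KI)))
  [5] I(KKI(SK(KI)))
  [6] KKI(SK(KI))
  [7] K(SK(KI))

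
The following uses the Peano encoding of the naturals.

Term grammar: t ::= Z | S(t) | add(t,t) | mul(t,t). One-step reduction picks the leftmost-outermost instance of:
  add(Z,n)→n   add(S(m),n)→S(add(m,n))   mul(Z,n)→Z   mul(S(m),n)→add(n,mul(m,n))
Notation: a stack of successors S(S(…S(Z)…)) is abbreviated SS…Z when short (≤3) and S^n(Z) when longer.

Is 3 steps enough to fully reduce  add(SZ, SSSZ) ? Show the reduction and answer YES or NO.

Answer: YES — reaches normal form S^4(Z) in 2 ≤ 3 steps

Working:
  start: add(SZ, SSSZ)
  step 1: S(add(Z, SSSZ))
  step 2: S^4(Z)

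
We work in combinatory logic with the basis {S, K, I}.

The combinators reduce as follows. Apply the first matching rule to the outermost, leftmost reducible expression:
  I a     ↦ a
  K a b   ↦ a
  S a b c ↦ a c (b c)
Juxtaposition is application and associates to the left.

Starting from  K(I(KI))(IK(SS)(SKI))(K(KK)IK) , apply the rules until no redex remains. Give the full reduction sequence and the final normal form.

  start: K(I(KI))(IK(SS)(SKI))(K(KK)IK)
  →1  I(KI)(K(KK)IK)
  →2  KI(K(KK)IK)
  →3  I

Answer: normal form = I  (in 3 steps)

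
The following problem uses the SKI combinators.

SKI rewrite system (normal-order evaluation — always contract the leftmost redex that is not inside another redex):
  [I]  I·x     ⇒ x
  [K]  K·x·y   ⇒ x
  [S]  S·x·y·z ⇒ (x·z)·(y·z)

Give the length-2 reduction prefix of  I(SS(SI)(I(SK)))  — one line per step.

  start: I(SS(SI)(I(SK)))
  step 1: SS(SI)(I(SK))
  step 2: S(I(SK))(SI(I(SK)))

Answer: after 2 steps: S(I(SK))(SI(I(SK)))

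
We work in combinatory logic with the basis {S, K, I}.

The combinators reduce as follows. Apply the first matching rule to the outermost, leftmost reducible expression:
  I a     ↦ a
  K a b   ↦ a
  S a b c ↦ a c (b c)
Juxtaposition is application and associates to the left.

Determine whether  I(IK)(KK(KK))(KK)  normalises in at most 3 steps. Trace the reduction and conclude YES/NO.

Answer: NO — after 3 steps the term is KK(KK), not yet normal

Reduction:
  start: I(IK)(KK(KK))(KK)
  step 1: IK(KK(KK))(KK)
  step 2: K(KK(KK))(KK)
  step 3: KK(KK)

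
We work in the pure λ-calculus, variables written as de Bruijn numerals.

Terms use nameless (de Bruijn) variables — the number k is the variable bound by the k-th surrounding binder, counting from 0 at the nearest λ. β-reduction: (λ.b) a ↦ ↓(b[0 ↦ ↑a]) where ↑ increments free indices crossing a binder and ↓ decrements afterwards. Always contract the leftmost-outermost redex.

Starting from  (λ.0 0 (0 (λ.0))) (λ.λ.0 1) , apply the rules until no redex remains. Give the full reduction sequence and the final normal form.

Answer: normal form = λ.0 (λ.0)  (in 6 steps)

Reduction:
  start: (λ.0 0 (0 (λ.0))) (λ.λ.0 1)
  [1] (λ.λ.0 1) (λ.λ.0 1) ((λ.λ.0 1) (λ.0))
  [2] (λ.0 (λ.λ.0 1)) ((λ.λ.0 1) (λ.0))
  [3] (λ.λ.0 1) (λ.0) (λ.λ.0 1)
  [4] (λ.0 (λ.0)) (λ.λ.0 1)
  [5] (λ.λ.0 1) (λ.0)
  [6] λ.0 (λ.0)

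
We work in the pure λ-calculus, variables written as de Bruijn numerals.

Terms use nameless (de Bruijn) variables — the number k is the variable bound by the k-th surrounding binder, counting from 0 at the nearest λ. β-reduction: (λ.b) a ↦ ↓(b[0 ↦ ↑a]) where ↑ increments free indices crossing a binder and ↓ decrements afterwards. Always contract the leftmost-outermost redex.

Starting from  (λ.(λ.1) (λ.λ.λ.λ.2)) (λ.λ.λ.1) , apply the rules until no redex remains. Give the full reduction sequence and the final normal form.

  start: (λ.(λ.1) (λ.λ.λ.λ.2)) (λ.λ.λ.1)
  [1] (λ.λ.λ.λ.1) (λ.λ.λ.λ.2)
  [2] λ.λ.λ.1

Answer: normal form = λ.λ.λ.1  (in 2 steps)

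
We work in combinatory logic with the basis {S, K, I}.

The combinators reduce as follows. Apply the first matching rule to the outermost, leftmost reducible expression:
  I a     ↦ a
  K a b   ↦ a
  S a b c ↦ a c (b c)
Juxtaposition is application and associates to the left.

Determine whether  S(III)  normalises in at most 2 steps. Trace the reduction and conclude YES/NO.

  start: S(III)
  →1  S(II)
  →2  SI

Answer: YES — reaches normal form SI in 2 ≤ 2 steps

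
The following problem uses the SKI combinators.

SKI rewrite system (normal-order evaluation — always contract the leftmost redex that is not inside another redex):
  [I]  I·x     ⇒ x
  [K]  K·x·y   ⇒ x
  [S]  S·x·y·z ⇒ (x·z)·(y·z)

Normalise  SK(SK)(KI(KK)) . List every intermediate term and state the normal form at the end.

Answer: normal form = I  (in 3 steps)

Working:
  start: SK(SK)(KI(KK))
  →1  K(KI(KK))(SK(KI(KK)))
  →2  KI(KK)
  →3  I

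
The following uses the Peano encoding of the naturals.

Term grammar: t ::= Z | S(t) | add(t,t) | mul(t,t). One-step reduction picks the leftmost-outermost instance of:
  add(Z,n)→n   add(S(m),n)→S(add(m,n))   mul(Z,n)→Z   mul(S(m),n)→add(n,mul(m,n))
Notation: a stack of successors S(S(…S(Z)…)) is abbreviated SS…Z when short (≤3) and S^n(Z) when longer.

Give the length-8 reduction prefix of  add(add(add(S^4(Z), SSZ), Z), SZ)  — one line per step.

  start: add(add(add(S^4(Z), SSZ), Z), SZ)
  step 1: add(add(S(add(SSSZ, SSZ)), Z), SZ)
  step 2: add(S(add(add(SSSZ, SSZ), Z)), SZ)
  step 3: S(add(add(add(SSSZ, SSZ), Z), SZ))
  step 4: S(add(add(S(add(SSZ, SSZ)), Z), SZ))
  step 5: S(add(S(add(add(SSZ, SSZ), Z)), SZ))
  step 6: S(S(add(add(add(SSZ, SSZ), Z), SZ)))
  step 7: S(S(add(add(S(add(SZ, SSZ)), Z), SZ)))
  step 8: S(S(add(S(add(add(SZ, SSZ), Z)), SZ)))

Answer: after 8 steps: S(S(add(S(add(add(SZ, SSZ), Z)), SZ)))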